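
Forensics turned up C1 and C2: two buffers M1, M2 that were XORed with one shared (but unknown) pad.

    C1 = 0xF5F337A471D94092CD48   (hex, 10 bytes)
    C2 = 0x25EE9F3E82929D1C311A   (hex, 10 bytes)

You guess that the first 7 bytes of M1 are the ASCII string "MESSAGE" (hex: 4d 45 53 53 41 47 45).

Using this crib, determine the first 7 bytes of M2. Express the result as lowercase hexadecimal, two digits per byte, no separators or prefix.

First, C1 ⊕ C2 = (M1 ⊕ K) ⊕ (M2 ⊕ K) = M1 ⊕ M2, so the key drops out. Then M2 = (M1 ⊕ M2) ⊕ M1 over the first 7 bytes.
byte 0: (f5 ^ 25) ^ 4d = d0 ^ 4d = 9d
byte 1: (f3 ^ ee) ^ 45 = 1d ^ 45 = 58
byte 2: (37 ^ 9f) ^ 53 = a8 ^ 53 = fb
byte 3: (a4 ^ 3e) ^ 53 = 9a ^ 53 = c9
byte 4: (71 ^ 82) ^ 41 = f3 ^ 41 = b2
byte 5: (d9 ^ 92) ^ 47 = 4b ^ 47 = 0c
byte 6: (40 ^ 9d) ^ 45 = dd ^ 45 = 98

9d58fbc9b20c98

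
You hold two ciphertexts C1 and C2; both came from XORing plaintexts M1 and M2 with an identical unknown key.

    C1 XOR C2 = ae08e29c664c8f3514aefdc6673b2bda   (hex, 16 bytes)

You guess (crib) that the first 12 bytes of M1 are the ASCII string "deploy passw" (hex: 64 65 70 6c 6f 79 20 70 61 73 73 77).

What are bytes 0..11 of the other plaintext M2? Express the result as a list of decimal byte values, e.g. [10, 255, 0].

Since C1 ⊕ C2 = M1 ⊕ M2, XORing with the guessed M1 bytes yields the corresponding M2 bytes: M2 = (C1 ⊕ C2) ⊕ M1.
byte 0: ae xor 64 = ca
byte 1: 08 xor 65 = 6d
byte 2: e2 xor 70 = 92
byte 3: 9c xor 6c = f0
byte 4: 66 xor 6f = 09
byte 5: 4c xor 79 = 35
byte 6: 8f xor 20 = af
byte 7: 35 xor 70 = 45
byte 8: 14 xor 61 = 75
byte 9: ae xor 73 = dd
byte 10: fd xor 73 = 8e
byte 11: c6 xor 77 = b1

[202, 109, 146, 240, 9, 53, 175, 69, 117, 221, 142, 177]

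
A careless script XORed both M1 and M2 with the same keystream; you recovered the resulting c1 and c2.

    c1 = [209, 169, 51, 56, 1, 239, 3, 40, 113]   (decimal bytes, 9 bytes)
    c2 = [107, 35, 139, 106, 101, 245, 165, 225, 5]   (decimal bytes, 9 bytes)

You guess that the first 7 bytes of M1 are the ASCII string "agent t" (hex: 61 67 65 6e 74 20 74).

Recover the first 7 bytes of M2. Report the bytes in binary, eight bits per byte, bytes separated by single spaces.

First, c1 ⊕ c2 = (M1 ⊕ K) ⊕ (M2 ⊕ K) = M1 ⊕ M2, so the key drops out. Then M2 = (M1 ⊕ M2) ⊕ M1 over the first 7 bytes.
byte 0: (d1 XOR 6b) XOR 61 = ba XOR 61 = db
byte 1: (a9 XOR 23) XOR 67 = 8a XOR 67 = ed
byte 2: (33 XOR 8b) XOR 65 = b8 XOR 65 = dd
byte 3: (38 XOR 6a) XOR 6e = 52 XOR 6e = 3c
byte 4: (01 XOR 65) XOR 74 = 64 XOR 74 = 10
byte 5: (ef XOR f5) XOR 20 = 1a XOR 20 = 3a
byte 6: (03 XOR a5) XOR 74 = a6 XOR 74 = d2

11011011 11101101 11011101 00111100 00010000 00111010 11010010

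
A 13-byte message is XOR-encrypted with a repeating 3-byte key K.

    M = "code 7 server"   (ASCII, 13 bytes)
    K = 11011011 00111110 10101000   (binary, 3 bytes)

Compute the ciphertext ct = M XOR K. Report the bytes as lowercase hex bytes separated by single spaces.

The 3-byte key repeats, so the effective keystream is db 3e a8 db 3e a8 db 3e a8 db 3e a8 db.
byte 0: 63 ^ db = b8
byte 1: 6f ^ 3e = 51
byte 2: 64 ^ a8 = cc
byte 3: 65 ^ db = be
byte 4: 20 ^ 3e = 1e
byte 5: 37 ^ a8 = 9f
byte 6: 20 ^ db = fb
byte 7: 73 ^ 3e = 4d
byte 8: 65 ^ a8 = cd
byte 9: 72 ^ db = a9
byte 10: 76 ^ 3e = 48
byte 11: 65 ^ a8 = cd
byte 12: 72 ^ db = a9

b8 51 cc be 1e 9f fb 4d cd a9 48 cd a9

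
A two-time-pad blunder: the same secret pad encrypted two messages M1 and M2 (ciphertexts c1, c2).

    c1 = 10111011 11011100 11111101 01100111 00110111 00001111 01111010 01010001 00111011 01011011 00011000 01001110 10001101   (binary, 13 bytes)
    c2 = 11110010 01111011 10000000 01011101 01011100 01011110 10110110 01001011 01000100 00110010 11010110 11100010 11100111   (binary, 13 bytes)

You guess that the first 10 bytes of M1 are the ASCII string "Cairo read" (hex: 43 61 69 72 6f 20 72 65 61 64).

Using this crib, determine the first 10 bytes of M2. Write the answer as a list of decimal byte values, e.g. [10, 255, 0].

[10, 198, 20, 72, 4, 113, 190, 127, 30, 13]

First, c1 ⊕ c2 = (M1 ⊕ K) ⊕ (M2 ⊕ K) = M1 ⊕ M2, so the key drops out. Then M2 = (M1 ⊕ M2) ⊕ M1 over the first 10 bytes.
byte 0: (bb ⊕ f2) ⊕ 43 = 49 ⊕ 43 = 0a
byte 1: (dc ⊕ 7b) ⊕ 61 = a7 ⊕ 61 = c6
byte 2: (fd ⊕ 80) ⊕ 69 = 7d ⊕ 69 = 14
byte 3: (67 ⊕ 5d) ⊕ 72 = 3a ⊕ 72 = 48
byte 4: (37 ⊕ 5c) ⊕ 6f = 6b ⊕ 6f = 04
byte 5: (0f ⊕ 5e) ⊕ 20 = 51 ⊕ 20 = 71
byte 6: (7a ⊕ b6) ⊕ 72 = cc ⊕ 72 = be
byte 7: (51 ⊕ 4b) ⊕ 65 = 1a ⊕ 65 = 7f
byte 8: (3b ⊕ 44) ⊕ 61 = 7f ⊕ 61 = 1e
byte 9: (5b ⊕ 32) ⊕ 64 = 69 ⊕ 64 = 0d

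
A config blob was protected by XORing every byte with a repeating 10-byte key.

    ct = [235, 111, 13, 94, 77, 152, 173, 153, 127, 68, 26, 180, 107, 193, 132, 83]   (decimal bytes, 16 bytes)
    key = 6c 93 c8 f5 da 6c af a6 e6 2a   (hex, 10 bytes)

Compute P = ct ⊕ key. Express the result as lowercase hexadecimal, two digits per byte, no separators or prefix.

87fcc5ab97f4023f996e7627a3345e3f

The 10-byte key repeats, so the effective keystream is 6c 93 c8 f5 da 6c af a6 e6 2a 6c 93 c8 f5 da 6c.
byte 0: eb xor 6c = 87
byte 1: 6f xor 93 = fc
byte 2: 0d xor c8 = c5
byte 3: 5e xor f5 = ab
byte 4: 4d xor da = 97
byte 5: 98 xor 6c = f4
byte 6: ad xor af = 02
byte 7: 99 xor a6 = 3f
byte 8: 7f xor e6 = 99
byte 9: 44 xor 2a = 6e
byte 10: 1a xor 6c = 76
byte 11: b4 xor 93 = 27
byte 12: 6b xor c8 = a3
byte 13: c1 xor f5 = 34
byte 14: 84 xor da = 5e
byte 15: 53 xor 6c = 3f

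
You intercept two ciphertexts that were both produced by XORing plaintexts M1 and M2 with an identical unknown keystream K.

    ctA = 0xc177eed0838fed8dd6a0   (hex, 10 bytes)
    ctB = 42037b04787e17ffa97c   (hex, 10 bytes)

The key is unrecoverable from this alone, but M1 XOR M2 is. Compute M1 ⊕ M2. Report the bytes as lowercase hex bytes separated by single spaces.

ctA ⊕ ctB = (M1 ⊕ K) ⊕ (M2 ⊕ K) = M1 ⊕ M2 — the shared key cancels under XOR.
c1 ^ 42 = 83
77 ^ 03 = 74
ee ^ 7b = 95
d0 ^ 04 = d4
83 ^ 78 = fb
8f ^ 7e = f1
ed ^ 17 = fa
8d ^ ff = 72
d6 ^ a9 = 7f
a0 ^ 7c = dc

83 74 95 d4 fb f1 fa 72 7f dc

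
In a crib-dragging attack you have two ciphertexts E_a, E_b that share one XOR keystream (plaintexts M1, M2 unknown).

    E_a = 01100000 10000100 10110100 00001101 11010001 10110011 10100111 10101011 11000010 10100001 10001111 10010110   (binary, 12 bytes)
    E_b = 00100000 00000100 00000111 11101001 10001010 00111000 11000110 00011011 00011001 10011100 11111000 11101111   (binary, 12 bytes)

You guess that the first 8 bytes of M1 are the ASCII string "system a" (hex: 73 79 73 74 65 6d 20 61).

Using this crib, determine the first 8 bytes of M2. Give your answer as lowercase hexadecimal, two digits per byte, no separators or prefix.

First, E_a ⊕ E_b = (M1 ⊕ K) ⊕ (M2 ⊕ K) = M1 ⊕ M2, so the key drops out. Then M2 = (M1 ⊕ M2) ⊕ M1 over the first 8 bytes.
byte 0: (60 xor 20) xor 73 = 40 xor 73 = 33
byte 1: (84 xor 04) xor 79 = 80 xor 79 = f9
byte 2: (b4 xor 07) xor 73 = b3 xor 73 = c0
byte 3: (0d xor e9) xor 74 = e4 xor 74 = 90
byte 4: (d1 xor 8a) xor 65 = 5b xor 65 = 3e
byte 5: (b3 xor 38) xor 6d = 8b xor 6d = e6
byte 6: (a7 xor c6) xor 20 = 61 xor 20 = 41
byte 7: (ab xor 1b) xor 61 = b0 xor 61 = d1

33f9c0903ee641d1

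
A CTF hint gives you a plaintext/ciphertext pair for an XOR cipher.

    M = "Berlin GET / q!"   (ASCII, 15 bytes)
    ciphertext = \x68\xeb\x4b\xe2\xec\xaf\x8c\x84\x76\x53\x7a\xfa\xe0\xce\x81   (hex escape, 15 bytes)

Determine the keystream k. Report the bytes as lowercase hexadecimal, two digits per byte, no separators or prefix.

2a8e398e85c1acc333075ad5c0bfa0

Since ciphertext = M ⊕ k, XORing both sides with M gives k = M ⊕ ciphertext.
42 ^ 68 = 2a
65 ^ eb = 8e
72 ^ 4b = 39
6c ^ e2 = 8e
69 ^ ec = 85
6e ^ af = c1
20 ^ 8c = ac
47 ^ 84 = c3
45 ^ 76 = 33
54 ^ 53 = 07
20 ^ 7a = 5a
2f ^ fa = d5
20 ^ e0 = c0
71 ^ ce = bf
21 ^ 81 = a0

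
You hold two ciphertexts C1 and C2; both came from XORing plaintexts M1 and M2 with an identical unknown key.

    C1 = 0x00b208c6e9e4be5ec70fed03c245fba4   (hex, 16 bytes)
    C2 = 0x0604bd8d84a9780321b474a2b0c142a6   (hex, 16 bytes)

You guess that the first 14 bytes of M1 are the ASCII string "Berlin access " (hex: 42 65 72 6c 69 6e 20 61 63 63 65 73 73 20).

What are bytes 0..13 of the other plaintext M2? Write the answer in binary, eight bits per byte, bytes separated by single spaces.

01000100 11010011 11000111 00100111 00000100 00100011 11100110 00111100 10000101 11011000 11111100 11010010 00000001 10100100

First, C1 ⊕ C2 = (M1 ⊕ K) ⊕ (M2 ⊕ K) = M1 ⊕ M2, so the key drops out. Then M2 = (M1 ⊕ M2) ⊕ M1 over the first 14 bytes.
byte 0: (00 XOR 06) XOR 42 = 06 XOR 42 = 44
byte 1: (b2 XOR 04) XOR 65 = b6 XOR 65 = d3
byte 2: (08 XOR bd) XOR 72 = b5 XOR 72 = c7
byte 3: (c6 XOR 8d) XOR 6c = 4b XOR 6c = 27
byte 4: (e9 XOR 84) XOR 69 = 6d XOR 69 = 04
byte 5: (e4 XOR a9) XOR 6e = 4d XOR 6e = 23
byte 6: (be XOR 78) XOR 20 = c6 XOR 20 = e6
byte 7: (5e XOR 03) XOR 61 = 5d XOR 61 = 3c
byte 8: (c7 XOR 21) XOR 63 = e6 XOR 63 = 85
byte 9: (0f XOR b4) XOR 63 = bb XOR 63 = d8
byte 10: (ed XOR 74) XOR 65 = 99 XOR 65 = fc
byte 11: (03 XOR a2) XOR 73 = a1 XOR 73 = d2
byte 12: (c2 XOR b0) XOR 73 = 72 XOR 73 = 01
byte 13: (45 XOR c1) XOR 20 = 84 XOR 20 = a4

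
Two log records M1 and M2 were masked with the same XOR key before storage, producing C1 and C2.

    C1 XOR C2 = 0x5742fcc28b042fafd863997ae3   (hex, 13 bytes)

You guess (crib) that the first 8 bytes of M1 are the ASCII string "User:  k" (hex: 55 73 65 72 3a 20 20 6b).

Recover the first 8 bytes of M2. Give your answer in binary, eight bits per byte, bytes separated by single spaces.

Since C1 ⊕ C2 = M1 ⊕ M2, XORing with the guessed M1 bytes yields the corresponding M2 bytes: M2 = (C1 ⊕ C2) ⊕ M1.
byte 0: 57 ^ 55 = 02
byte 1: 42 ^ 73 = 31
byte 2: fc ^ 65 = 99
byte 3: c2 ^ 72 = b0
byte 4: 8b ^ 3a = b1
byte 5: 04 ^ 20 = 24
byte 6: 2f ^ 20 = 0f
byte 7: af ^ 6b = c4

00000010 00110001 10011001 10110000 10110001 00100100 00001111 11000100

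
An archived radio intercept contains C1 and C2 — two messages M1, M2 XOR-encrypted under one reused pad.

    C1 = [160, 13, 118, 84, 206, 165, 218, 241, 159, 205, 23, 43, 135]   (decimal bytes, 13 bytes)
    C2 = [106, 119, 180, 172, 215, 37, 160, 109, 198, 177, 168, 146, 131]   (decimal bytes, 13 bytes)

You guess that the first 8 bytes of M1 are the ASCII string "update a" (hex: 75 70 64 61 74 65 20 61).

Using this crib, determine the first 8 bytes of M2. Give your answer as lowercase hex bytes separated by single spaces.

bf 0a a6 99 6d e5 5a fd

First, C1 ⊕ C2 = (M1 ⊕ K) ⊕ (M2 ⊕ K) = M1 ⊕ M2, so the key drops out. Then M2 = (M1 ⊕ M2) ⊕ M1 over the first 8 bytes.
byte 0: (a0 ⊕ 6a) ⊕ 75 = ca ⊕ 75 = bf
byte 1: (0d ⊕ 77) ⊕ 70 = 7a ⊕ 70 = 0a
byte 2: (76 ⊕ b4) ⊕ 64 = c2 ⊕ 64 = a6
byte 3: (54 ⊕ ac) ⊕ 61 = f8 ⊕ 61 = 99
byte 4: (ce ⊕ d7) ⊕ 74 = 19 ⊕ 74 = 6d
byte 5: (a5 ⊕ 25) ⊕ 65 = 80 ⊕ 65 = e5
byte 6: (da ⊕ a0) ⊕ 20 = 7a ⊕ 20 = 5a
byte 7: (f1 ⊕ 6d) ⊕ 61 = 9c ⊕ 61 = fd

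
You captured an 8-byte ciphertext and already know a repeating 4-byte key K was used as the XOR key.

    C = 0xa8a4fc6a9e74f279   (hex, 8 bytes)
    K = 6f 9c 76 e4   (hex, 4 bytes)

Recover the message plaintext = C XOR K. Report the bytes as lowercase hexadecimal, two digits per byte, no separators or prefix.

c7388a8ef1e8849d

The 4-byte key repeats, so the effective keystream is 6f 9c 76 e4 6f 9c 76 e4.
byte 0: 168 XOR 111 = 199
byte 1: 164 XOR 156 =  56
byte 2: 252 XOR 118 = 138
byte 3: 106 XOR 228 = 142
byte 4: 158 XOR 111 = 241
byte 5: 116 XOR 156 = 232
byte 6: 242 XOR 118 = 132
byte 7: 121 XOR 228 = 157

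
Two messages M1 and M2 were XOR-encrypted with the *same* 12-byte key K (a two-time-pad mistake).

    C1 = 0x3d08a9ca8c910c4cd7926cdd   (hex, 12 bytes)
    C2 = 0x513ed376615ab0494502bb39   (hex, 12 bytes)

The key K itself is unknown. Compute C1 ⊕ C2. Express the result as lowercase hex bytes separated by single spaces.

C1 ⊕ C2 = (M1 ⊕ K) ⊕ (M2 ⊕ K) = M1 ⊕ M2 — the shared key cancels under XOR.
byte 0: 3d XOR 51 = 6c
byte 1: 08 XOR 3e = 36
byte 2: a9 XOR d3 = 7a
byte 3: ca XOR 76 = bc
byte 4: 8c XOR 61 = ed
byte 5: 91 XOR 5a = cb
byte 6: 0c XOR b0 = bc
byte 7: 4c XOR 49 = 05
byte 8: d7 XOR 45 = 92
byte 9: 92 XOR 02 = 90
byte 10: 6c XOR bb = d7
byte 11: dd XOR 39 = e4

6c 36 7a bc ed cb bc 05 92 90 d7 e4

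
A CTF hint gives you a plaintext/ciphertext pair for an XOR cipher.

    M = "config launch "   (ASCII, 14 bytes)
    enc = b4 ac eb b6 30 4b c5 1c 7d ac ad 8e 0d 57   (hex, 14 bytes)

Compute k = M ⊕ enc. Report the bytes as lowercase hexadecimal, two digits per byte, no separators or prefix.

Since enc = M ⊕ k, XORing both sides with M gives k = M ⊕ enc.
63 xor b4 = d7
6f xor ac = c3
6e xor eb = 85
66 xor b6 = d0
69 xor 30 = 59
67 xor 4b = 2c
20 xor c5 = e5
6c xor 1c = 70
61 xor 7d = 1c
75 xor ac = d9
6e xor ad = c3
63 xor 8e = ed
68 xor 0d = 65
20 xor 57 = 77

d7c385d0592ce5701cd9c3ed6577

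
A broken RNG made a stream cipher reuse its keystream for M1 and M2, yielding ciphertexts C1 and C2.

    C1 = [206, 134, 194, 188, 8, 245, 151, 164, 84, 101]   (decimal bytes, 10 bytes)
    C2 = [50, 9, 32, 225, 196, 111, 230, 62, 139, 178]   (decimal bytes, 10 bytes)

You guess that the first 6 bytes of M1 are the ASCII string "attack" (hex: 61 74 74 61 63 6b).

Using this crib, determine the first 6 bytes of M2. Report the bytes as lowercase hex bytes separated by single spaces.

First, C1 ⊕ C2 = (M1 ⊕ K) ⊕ (M2 ⊕ K) = M1 ⊕ M2, so the key drops out. Then M2 = (M1 ⊕ M2) ⊕ M1 over the first 6 bytes.
byte 0: (ce xor 32) xor 61 = fc xor 61 = 9d
byte 1: (86 xor 09) xor 74 = 8f xor 74 = fb
byte 2: (c2 xor 20) xor 74 = e2 xor 74 = 96
byte 3: (bc xor e1) xor 61 = 5d xor 61 = 3c
byte 4: (08 xor c4) xor 63 = cc xor 63 = af
byte 5: (f5 xor 6f) xor 6b = 9a xor 6b = f1

9d fb 96 3c af f1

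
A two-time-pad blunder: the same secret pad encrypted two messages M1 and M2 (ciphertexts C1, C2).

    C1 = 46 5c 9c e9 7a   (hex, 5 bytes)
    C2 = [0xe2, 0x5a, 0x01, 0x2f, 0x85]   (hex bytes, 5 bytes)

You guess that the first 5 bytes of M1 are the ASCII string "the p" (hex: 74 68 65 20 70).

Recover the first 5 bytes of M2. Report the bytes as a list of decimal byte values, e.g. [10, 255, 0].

[208, 110, 248, 230, 143]

First, C1 ⊕ C2 = (M1 ⊕ K) ⊕ (M2 ⊕ K) = M1 ⊕ M2, so the key drops out. Then M2 = (M1 ⊕ M2) ⊕ M1 over the first 5 bytes.
byte 0: (46 ⊕ e2) ⊕ 74 = a4 ⊕ 74 = d0
byte 1: (5c ⊕ 5a) ⊕ 68 = 06 ⊕ 68 = 6e
byte 2: (9c ⊕ 01) ⊕ 65 = 9d ⊕ 65 = f8
byte 3: (e9 ⊕ 2f) ⊕ 20 = c6 ⊕ 20 = e6
byte 4: (7a ⊕ 85) ⊕ 70 = ff ⊕ 70 = 8f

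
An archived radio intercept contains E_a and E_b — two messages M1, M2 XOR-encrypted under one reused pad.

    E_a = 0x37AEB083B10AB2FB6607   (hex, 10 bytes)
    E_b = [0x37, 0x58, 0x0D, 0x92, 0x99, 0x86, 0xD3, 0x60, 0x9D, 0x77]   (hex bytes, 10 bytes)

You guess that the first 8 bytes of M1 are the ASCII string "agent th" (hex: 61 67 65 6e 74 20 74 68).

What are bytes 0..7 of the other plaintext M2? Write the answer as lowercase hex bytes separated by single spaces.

First, E_a ⊕ E_b = (M1 ⊕ K) ⊕ (M2 ⊕ K) = M1 ⊕ M2, so the key drops out. Then M2 = (M1 ⊕ M2) ⊕ M1 over the first 8 bytes.
byte 0: (37 xor 37) xor 61 = 00 xor 61 = 61
byte 1: (ae xor 58) xor 67 = f6 xor 67 = 91
byte 2: (b0 xor 0d) xor 65 = bd xor 65 = d8
byte 3: (83 xor 92) xor 6e = 11 xor 6e = 7f
byte 4: (b1 xor 99) xor 74 = 28 xor 74 = 5c
byte 5: (0a xor 86) xor 20 = 8c xor 20 = ac
byte 6: (b2 xor d3) xor 74 = 61 xor 74 = 15
byte 7: (fb xor 60) xor 68 = 9b xor 68 = f3

61 91 d8 7f 5c ac 15 f3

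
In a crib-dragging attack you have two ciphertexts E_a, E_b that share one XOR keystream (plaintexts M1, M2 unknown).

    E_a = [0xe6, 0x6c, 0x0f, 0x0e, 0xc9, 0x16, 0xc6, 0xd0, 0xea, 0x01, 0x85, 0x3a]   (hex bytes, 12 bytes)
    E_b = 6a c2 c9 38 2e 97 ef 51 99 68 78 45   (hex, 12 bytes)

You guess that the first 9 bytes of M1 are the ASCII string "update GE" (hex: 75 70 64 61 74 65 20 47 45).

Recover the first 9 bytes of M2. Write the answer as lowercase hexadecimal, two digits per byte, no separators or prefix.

f9dea25793e409c636

First, E_a ⊕ E_b = (M1 ⊕ K) ⊕ (M2 ⊕ K) = M1 ⊕ M2, so the key drops out. Then M2 = (M1 ⊕ M2) ⊕ M1 over the first 9 bytes.
byte 0: (e6 XOR 6a) XOR 75 = 8c XOR 75 = f9
byte 1: (6c XOR c2) XOR 70 = ae XOR 70 = de
byte 2: (0f XOR c9) XOR 64 = c6 XOR 64 = a2
byte 3: (0e XOR 38) XOR 61 = 36 XOR 61 = 57
byte 4: (c9 XOR 2e) XOR 74 = e7 XOR 74 = 93
byte 5: (16 XOR 97) XOR 65 = 81 XOR 65 = e4
byte 6: (c6 XOR ef) XOR 20 = 29 XOR 20 = 09
byte 7: (d0 XOR 51) XOR 47 = 81 XOR 47 = c6
byte 8: (ea XOR 99) XOR 45 = 73 XOR 45 = 36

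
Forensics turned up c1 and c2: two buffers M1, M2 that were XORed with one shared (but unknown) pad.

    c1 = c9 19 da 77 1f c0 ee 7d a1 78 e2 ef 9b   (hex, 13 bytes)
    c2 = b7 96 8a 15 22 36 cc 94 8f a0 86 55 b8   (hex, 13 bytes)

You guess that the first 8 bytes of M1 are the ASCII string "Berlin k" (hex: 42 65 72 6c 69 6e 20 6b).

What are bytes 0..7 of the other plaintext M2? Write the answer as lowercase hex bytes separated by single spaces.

First, c1 ⊕ c2 = (M1 ⊕ K) ⊕ (M2 ⊕ K) = M1 ⊕ M2, so the key drops out. Then M2 = (M1 ⊕ M2) ⊕ M1 over the first 8 bytes.
byte 0: (c9 XOR b7) XOR 42 = 7e XOR 42 = 3c
byte 1: (19 XOR 96) XOR 65 = 8f XOR 65 = ea
byte 2: (da XOR 8a) XOR 72 = 50 XOR 72 = 22
byte 3: (77 XOR 15) XOR 6c = 62 XOR 6c = 0e
byte 4: (1f XOR 22) XOR 69 = 3d XOR 69 = 54
byte 5: (c0 XOR 36) XOR 6e = f6 XOR 6e = 98
byte 6: (ee XOR cc) XOR 20 = 22 XOR 20 = 02
byte 7: (7d XOR 94) XOR 6b = e9 XOR 6b = 82

3c ea 22 0e 54 98 02 82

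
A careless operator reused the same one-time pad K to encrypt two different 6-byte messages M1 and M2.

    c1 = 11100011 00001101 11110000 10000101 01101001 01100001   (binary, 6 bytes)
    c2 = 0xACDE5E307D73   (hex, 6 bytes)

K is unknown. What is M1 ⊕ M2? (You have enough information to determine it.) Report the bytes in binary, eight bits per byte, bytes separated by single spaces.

01001111 11010011 10101110 10110101 00010100 00010010

c1 ⊕ c2 = (M1 ⊕ K) ⊕ (M2 ⊕ K) = M1 ⊕ M2 — the shared key cancels under XOR.
e3 ⊕ ac = 4f
0d ⊕ de = d3
f0 ⊕ 5e = ae
85 ⊕ 30 = b5
69 ⊕ 7d = 14
61 ⊕ 73 = 12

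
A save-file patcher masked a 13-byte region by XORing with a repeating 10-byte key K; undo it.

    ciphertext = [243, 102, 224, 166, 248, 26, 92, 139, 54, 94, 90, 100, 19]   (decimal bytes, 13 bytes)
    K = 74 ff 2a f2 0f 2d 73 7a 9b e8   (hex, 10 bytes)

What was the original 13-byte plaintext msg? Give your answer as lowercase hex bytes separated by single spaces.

87 99 ca 54 f7 37 2f f1 ad b6 2e 9b 39

The 10-byte key repeats, so the effective keystream is 74 ff 2a f2 0f 2d 73 7a 9b e8 74 ff 2a.
byte 0: f3 XOR 74 = 87
byte 1: 66 XOR ff = 99
byte 2: e0 XOR 2a = ca
byte 3: a6 XOR f2 = 54
byte 4: f8 XOR 0f = f7
byte 5: 1a XOR 2d = 37
byte 6: 5c XOR 73 = 2f
byte 7: 8b XOR 7a = f1
byte 8: 36 XOR 9b = ad
byte 9: 5e XOR e8 = b6
byte 10: 5a XOR 74 = 2e
byte 11: 64 XOR ff = 9b
byte 12: 13 XOR 2a = 39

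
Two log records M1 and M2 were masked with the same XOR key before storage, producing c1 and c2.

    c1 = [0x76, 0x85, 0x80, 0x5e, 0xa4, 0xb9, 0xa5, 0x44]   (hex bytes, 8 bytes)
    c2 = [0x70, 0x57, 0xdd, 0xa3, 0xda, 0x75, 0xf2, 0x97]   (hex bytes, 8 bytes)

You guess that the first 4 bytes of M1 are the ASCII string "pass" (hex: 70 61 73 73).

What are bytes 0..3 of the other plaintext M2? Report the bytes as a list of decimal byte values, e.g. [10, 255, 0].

First, c1 ⊕ c2 = (M1 ⊕ K) ⊕ (M2 ⊕ K) = M1 ⊕ M2, so the key drops out. Then M2 = (M1 ⊕ M2) ⊕ M1 over the first 4 bytes.
byte 0: (76 xor 70) xor 70 = 06 xor 70 = 76
byte 1: (85 xor 57) xor 61 = d2 xor 61 = b3
byte 2: (80 xor dd) xor 73 = 5d xor 73 = 2e
byte 3: (5e xor a3) xor 73 = fd xor 73 = 8e

[118, 179, 46, 142]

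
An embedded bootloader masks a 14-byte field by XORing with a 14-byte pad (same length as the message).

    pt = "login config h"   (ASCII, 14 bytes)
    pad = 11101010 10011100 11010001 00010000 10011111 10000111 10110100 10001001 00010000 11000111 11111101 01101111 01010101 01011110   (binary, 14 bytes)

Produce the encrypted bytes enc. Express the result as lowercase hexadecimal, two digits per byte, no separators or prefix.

86f3b679f1a7d7e67ea194087536

XOR is its own inverse, so applying the key byte-wise gives the result directly.
01101100 ⊕ 11101010 = 10000110
01101111 ⊕ 10011100 = 11110011
01100111 ⊕ 11010001 = 10110110
01101001 ⊕ 00010000 = 01111001
01101110 ⊕ 10011111 = 11110001
00100000 ⊕ 10000111 = 10100111
01100011 ⊕ 10110100 = 11010111
01101111 ⊕ 10001001 = 11100110
01101110 ⊕ 00010000 = 01111110
01100110 ⊕ 11000111 = 10100001
01101001 ⊕ 11111101 = 10010100
01100111 ⊕ 01101111 = 00001000
00100000 ⊕ 01010101 = 01110101
01101000 ⊕ 01011110 = 00110110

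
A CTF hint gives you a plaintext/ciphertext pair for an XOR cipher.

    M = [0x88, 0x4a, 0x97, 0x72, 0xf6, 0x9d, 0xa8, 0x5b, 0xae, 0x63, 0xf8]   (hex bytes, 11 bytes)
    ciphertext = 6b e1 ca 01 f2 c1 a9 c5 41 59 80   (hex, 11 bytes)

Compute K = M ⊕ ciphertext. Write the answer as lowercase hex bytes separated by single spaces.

e3 ab 5d 73 04 5c 01 9e ef 3a 78

Since ciphertext = M ⊕ K, XORing both sides with M gives K = M ⊕ ciphertext.
byte 0: 136 ^ 107 = 227
byte 1:  74 ^ 225 = 171
byte 2: 151 ^ 202 =  93
byte 3: 114 ^   1 = 115
byte 4: 246 ^ 242 =   4
byte 5: 157 ^ 193 =  92
byte 6: 168 ^ 169 =   1
byte 7:  91 ^ 197 = 158
byte 8: 174 ^  65 = 239
byte 9:  99 ^  89 =  58
byte 10: 248 ^ 128 = 120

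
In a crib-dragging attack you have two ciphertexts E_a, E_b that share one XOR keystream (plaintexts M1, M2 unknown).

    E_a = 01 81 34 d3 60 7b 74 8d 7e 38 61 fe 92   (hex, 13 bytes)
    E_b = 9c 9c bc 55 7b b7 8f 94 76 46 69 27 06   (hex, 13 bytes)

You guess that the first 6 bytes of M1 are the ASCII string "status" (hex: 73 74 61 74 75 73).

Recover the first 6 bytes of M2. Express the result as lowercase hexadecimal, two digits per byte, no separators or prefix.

First, E_a ⊕ E_b = (M1 ⊕ K) ⊕ (M2 ⊕ K) = M1 ⊕ M2, so the key drops out. Then M2 = (M1 ⊕ M2) ⊕ M1 over the first 6 bytes.
byte 0: (01 ^ 9c) ^ 73 = 9d ^ 73 = ee
byte 1: (81 ^ 9c) ^ 74 = 1d ^ 74 = 69
byte 2: (34 ^ bc) ^ 61 = 88 ^ 61 = e9
byte 3: (d3 ^ 55) ^ 74 = 86 ^ 74 = f2
byte 4: (60 ^ 7b) ^ 75 = 1b ^ 75 = 6e
byte 5: (7b ^ b7) ^ 73 = cc ^ 73 = bf

ee69e9f26ebf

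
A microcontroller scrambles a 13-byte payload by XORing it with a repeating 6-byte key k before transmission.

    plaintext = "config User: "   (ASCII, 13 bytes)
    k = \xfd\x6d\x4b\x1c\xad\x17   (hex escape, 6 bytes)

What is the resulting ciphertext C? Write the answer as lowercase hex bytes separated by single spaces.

9e 02 25 7a c4 70 dd 38 38 79 df 2d dd

The 6-byte key repeats, so the effective keystream is fd 6d 4b 1c ad 17 fd 6d 4b 1c ad 17 fd.
byte 0: 63 ^ fd = 9e
byte 1: 6f ^ 6d = 02
byte 2: 6e ^ 4b = 25
byte 3: 66 ^ 1c = 7a
byte 4: 69 ^ ad = c4
byte 5: 67 ^ 17 = 70
byte 6: 20 ^ fd = dd
byte 7: 55 ^ 6d = 38
byte 8: 73 ^ 4b = 38
byte 9: 65 ^ 1c = 79
byte 10: 72 ^ ad = df
byte 11: 3a ^ 17 = 2d
byte 12: 20 ^ fd = dd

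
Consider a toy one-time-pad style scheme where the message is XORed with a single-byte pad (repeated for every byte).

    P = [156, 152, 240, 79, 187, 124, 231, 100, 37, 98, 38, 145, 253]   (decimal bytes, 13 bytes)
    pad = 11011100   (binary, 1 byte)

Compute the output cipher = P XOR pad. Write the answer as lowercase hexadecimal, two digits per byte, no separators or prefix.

40442c9367a03bb8f9befa4d21

The 1-byte key repeats, so the effective keystream is dc dc dc dc dc dc dc dc dc dc dc dc dc.
byte 0: 156 ⊕ 220 =  64
byte 1: 152 ⊕ 220 =  68
byte 2: 240 ⊕ 220 =  44
byte 3:  79 ⊕ 220 = 147
byte 4: 187 ⊕ 220 = 103
byte 5: 124 ⊕ 220 = 160
byte 6: 231 ⊕ 220 =  59
byte 7: 100 ⊕ 220 = 184
byte 8:  37 ⊕ 220 = 249
byte 9:  98 ⊕ 220 = 190
byte 10:  38 ⊕ 220 = 250
byte 11: 145 ⊕ 220 =  77
byte 12: 253 ⊕ 220 =  33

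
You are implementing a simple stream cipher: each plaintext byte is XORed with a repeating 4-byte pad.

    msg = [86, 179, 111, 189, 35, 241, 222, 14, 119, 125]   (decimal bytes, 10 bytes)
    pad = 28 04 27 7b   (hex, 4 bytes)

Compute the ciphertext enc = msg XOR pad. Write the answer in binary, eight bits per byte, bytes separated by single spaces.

01111110 10110111 01001000 11000110 00001011 11110101 11111001 01110101 01011111 01111001

The 4-byte key repeats, so the effective keystream is 28 04 27 7b 28 04 27 7b 28 04.
byte 0: 56 XOR 28 = 7e
byte 1: b3 XOR 04 = b7
byte 2: 6f XOR 27 = 48
byte 3: bd XOR 7b = c6
byte 4: 23 XOR 28 = 0b
byte 5: f1 XOR 04 = f5
byte 6: de XOR 27 = f9
byte 7: 0e XOR 7b = 75
byte 8: 77 XOR 28 = 5f
byte 9: 7d XOR 04 = 79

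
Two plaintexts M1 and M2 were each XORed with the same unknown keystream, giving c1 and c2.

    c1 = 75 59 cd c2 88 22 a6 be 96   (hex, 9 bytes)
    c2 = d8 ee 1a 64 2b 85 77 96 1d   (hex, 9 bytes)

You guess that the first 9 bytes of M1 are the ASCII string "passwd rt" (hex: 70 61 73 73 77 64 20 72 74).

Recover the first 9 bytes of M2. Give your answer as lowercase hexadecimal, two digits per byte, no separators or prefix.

ddd6a4d5d4c3f15aff

First, c1 ⊕ c2 = (M1 ⊕ K) ⊕ (M2 ⊕ K) = M1 ⊕ M2, so the key drops out. Then M2 = (M1 ⊕ M2) ⊕ M1 over the first 9 bytes.
byte 0: (75 XOR d8) XOR 70 = ad XOR 70 = dd
byte 1: (59 XOR ee) XOR 61 = b7 XOR 61 = d6
byte 2: (cd XOR 1a) XOR 73 = d7 XOR 73 = a4
byte 3: (c2 XOR 64) XOR 73 = a6 XOR 73 = d5
byte 4: (88 XOR 2b) XOR 77 = a3 XOR 77 = d4
byte 5: (22 XOR 85) XOR 64 = a7 XOR 64 = c3
byte 6: (a6 XOR 77) XOR 20 = d1 XOR 20 = f1
byte 7: (be XOR 96) XOR 72 = 28 XOR 72 = 5a
byte 8: (96 XOR 1d) XOR 74 = 8b XOR 74 = ff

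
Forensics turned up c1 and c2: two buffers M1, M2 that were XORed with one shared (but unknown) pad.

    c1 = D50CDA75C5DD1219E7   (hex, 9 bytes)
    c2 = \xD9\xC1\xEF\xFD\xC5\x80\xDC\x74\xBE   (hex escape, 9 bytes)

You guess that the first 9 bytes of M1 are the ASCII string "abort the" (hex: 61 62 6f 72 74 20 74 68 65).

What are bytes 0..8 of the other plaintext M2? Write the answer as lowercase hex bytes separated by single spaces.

6d af 5a fa 74 7d ba 05 3c

First, c1 ⊕ c2 = (M1 ⊕ K) ⊕ (M2 ⊕ K) = M1 ⊕ M2, so the key drops out. Then M2 = (M1 ⊕ M2) ⊕ M1 over the first 9 bytes.
byte 0: (d5 ^ d9) ^ 61 = 0c ^ 61 = 6d
byte 1: (0c ^ c1) ^ 62 = cd ^ 62 = af
byte 2: (da ^ ef) ^ 6f = 35 ^ 6f = 5a
byte 3: (75 ^ fd) ^ 72 = 88 ^ 72 = fa
byte 4: (c5 ^ c5) ^ 74 = 00 ^ 74 = 74
byte 5: (dd ^ 80) ^ 20 = 5d ^ 20 = 7d
byte 6: (12 ^ dc) ^ 74 = ce ^ 74 = ba
byte 7: (19 ^ 74) ^ 68 = 6d ^ 68 = 05
byte 8: (e7 ^ be) ^ 65 = 59 ^ 65 = 3c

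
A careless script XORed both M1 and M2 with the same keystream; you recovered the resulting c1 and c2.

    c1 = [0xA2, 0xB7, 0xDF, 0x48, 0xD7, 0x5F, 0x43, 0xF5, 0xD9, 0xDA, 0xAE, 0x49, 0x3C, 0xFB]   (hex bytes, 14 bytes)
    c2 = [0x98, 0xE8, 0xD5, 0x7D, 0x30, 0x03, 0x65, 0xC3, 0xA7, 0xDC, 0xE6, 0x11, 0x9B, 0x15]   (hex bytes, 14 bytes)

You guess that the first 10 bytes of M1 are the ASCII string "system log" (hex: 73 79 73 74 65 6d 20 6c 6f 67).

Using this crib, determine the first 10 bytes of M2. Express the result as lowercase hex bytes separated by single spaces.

49 26 79 41 82 31 06 5a 11 61

First, c1 ⊕ c2 = (M1 ⊕ K) ⊕ (M2 ⊕ K) = M1 ⊕ M2, so the key drops out. Then M2 = (M1 ⊕ M2) ⊕ M1 over the first 10 bytes.
byte 0: (a2 ⊕ 98) ⊕ 73 = 3a ⊕ 73 = 49
byte 1: (b7 ⊕ e8) ⊕ 79 = 5f ⊕ 79 = 26
byte 2: (df ⊕ d5) ⊕ 73 = 0a ⊕ 73 = 79
byte 3: (48 ⊕ 7d) ⊕ 74 = 35 ⊕ 74 = 41
byte 4: (d7 ⊕ 30) ⊕ 65 = e7 ⊕ 65 = 82
byte 5: (5f ⊕ 03) ⊕ 6d = 5c ⊕ 6d = 31
byte 6: (43 ⊕ 65) ⊕ 20 = 26 ⊕ 20 = 06
byte 7: (f5 ⊕ c3) ⊕ 6c = 36 ⊕ 6c = 5a
byte 8: (d9 ⊕ a7) ⊕ 6f = 7e ⊕ 6f = 11
byte 9: (da ⊕ dc) ⊕ 67 = 06 ⊕ 67 = 61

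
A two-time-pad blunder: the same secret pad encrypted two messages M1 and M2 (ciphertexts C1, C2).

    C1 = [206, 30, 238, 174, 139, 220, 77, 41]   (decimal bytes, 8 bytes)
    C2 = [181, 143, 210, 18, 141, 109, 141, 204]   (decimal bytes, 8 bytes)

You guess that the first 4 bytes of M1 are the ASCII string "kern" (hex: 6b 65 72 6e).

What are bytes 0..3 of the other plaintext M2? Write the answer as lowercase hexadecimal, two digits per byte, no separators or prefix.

10f44ed2

First, C1 ⊕ C2 = (M1 ⊕ K) ⊕ (M2 ⊕ K) = M1 ⊕ M2, so the key drops out. Then M2 = (M1 ⊕ M2) ⊕ M1 over the first 4 bytes.
byte 0: (ce ⊕ b5) ⊕ 6b = 7b ⊕ 6b = 10
byte 1: (1e ⊕ 8f) ⊕ 65 = 91 ⊕ 65 = f4
byte 2: (ee ⊕ d2) ⊕ 72 = 3c ⊕ 72 = 4e
byte 3: (ae ⊕ 12) ⊕ 6e = bc ⊕ 6e = d2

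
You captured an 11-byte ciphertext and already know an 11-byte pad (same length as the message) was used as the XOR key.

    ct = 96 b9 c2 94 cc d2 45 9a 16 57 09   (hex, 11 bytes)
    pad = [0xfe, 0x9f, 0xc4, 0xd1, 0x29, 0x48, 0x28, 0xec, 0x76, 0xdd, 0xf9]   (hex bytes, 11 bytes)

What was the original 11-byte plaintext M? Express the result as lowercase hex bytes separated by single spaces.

96 ⊕ fe = 68
b9 ⊕ 9f = 26
c2 ⊕ c4 = 06
94 ⊕ d1 = 45
cc ⊕ 29 = e5
d2 ⊕ 48 = 9a
45 ⊕ 28 = 6d
9a ⊕ ec = 76
16 ⊕ 76 = 60
57 ⊕ dd = 8a
09 ⊕ f9 = f0

68 26 06 45 e5 9a 6d 76 60 8a f0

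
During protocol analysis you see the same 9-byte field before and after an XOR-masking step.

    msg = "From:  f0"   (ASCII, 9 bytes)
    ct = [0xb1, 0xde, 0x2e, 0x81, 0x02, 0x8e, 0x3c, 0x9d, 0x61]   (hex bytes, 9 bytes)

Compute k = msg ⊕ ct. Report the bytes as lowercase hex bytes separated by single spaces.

Since ct = msg ⊕ k, XORing both sides with msg gives k = msg ⊕ ct.
byte 0: 46 xor b1 = f7
byte 1: 72 xor de = ac
byte 2: 6f xor 2e = 41
byte 3: 6d xor 81 = ec
byte 4: 3a xor 02 = 38
byte 5: 20 xor 8e = ae
byte 6: 20 xor 3c = 1c
byte 7: 66 xor 9d = fb
byte 8: 30 xor 61 = 51

f7 ac 41 ec 38 ae 1c fb 51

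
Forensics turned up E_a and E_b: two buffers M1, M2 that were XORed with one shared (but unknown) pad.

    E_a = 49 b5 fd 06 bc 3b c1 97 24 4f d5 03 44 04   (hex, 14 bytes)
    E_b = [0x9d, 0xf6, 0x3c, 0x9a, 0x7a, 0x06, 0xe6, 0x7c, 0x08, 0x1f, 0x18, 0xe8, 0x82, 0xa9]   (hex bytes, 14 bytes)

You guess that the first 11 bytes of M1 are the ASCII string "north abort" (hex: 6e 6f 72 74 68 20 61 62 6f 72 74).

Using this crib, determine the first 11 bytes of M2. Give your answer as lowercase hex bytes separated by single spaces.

First, E_a ⊕ E_b = (M1 ⊕ K) ⊕ (M2 ⊕ K) = M1 ⊕ M2, so the key drops out. Then M2 = (M1 ⊕ M2) ⊕ M1 over the first 11 bytes.
byte 0: (49 XOR 9d) XOR 6e = d4 XOR 6e = ba
byte 1: (b5 XOR f6) XOR 6f = 43 XOR 6f = 2c
byte 2: (fd XOR 3c) XOR 72 = c1 XOR 72 = b3
byte 3: (06 XOR 9a) XOR 74 = 9c XOR 74 = e8
byte 4: (bc XOR 7a) XOR 68 = c6 XOR 68 = ae
byte 5: (3b XOR 06) XOR 20 = 3d XOR 20 = 1d
byte 6: (c1 XOR e6) XOR 61 = 27 XOR 61 = 46
byte 7: (97 XOR 7c) XOR 62 = eb XOR 62 = 89
byte 8: (24 XOR 08) XOR 6f = 2c XOR 6f = 43
byte 9: (4f XOR 1f) XOR 72 = 50 XOR 72 = 22
byte 10: (d5 XOR 18) XOR 74 = cd XOR 74 = b9

ba 2c b3 e8 ae 1d 46 89 43 22 b9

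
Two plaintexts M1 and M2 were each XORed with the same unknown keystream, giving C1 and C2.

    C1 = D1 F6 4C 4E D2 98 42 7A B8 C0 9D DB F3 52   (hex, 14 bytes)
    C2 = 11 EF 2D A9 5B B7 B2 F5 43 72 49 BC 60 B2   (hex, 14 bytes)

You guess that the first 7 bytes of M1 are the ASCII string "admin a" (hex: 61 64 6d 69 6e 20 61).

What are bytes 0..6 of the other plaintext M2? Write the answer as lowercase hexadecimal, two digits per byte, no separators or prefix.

First, C1 ⊕ C2 = (M1 ⊕ K) ⊕ (M2 ⊕ K) = M1 ⊕ M2, so the key drops out. Then M2 = (M1 ⊕ M2) ⊕ M1 over the first 7 bytes.
byte 0: (d1 ⊕ 11) ⊕ 61 = c0 ⊕ 61 = a1
byte 1: (f6 ⊕ ef) ⊕ 64 = 19 ⊕ 64 = 7d
byte 2: (4c ⊕ 2d) ⊕ 6d = 61 ⊕ 6d = 0c
byte 3: (4e ⊕ a9) ⊕ 69 = e7 ⊕ 69 = 8e
byte 4: (d2 ⊕ 5b) ⊕ 6e = 89 ⊕ 6e = e7
byte 5: (98 ⊕ b7) ⊕ 20 = 2f ⊕ 20 = 0f
byte 6: (42 ⊕ b2) ⊕ 61 = f0 ⊕ 61 = 91

a17d0c8ee70f91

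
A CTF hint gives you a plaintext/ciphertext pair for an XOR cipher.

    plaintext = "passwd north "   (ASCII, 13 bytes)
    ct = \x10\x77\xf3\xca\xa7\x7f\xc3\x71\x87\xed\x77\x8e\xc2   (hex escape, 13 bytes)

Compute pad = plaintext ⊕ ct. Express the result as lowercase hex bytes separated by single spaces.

Since ct = plaintext ⊕ pad, XORing both sides with plaintext gives pad = plaintext ⊕ ct.
byte 0: 70 XOR 10 = 60
byte 1: 61 XOR 77 = 16
byte 2: 73 XOR f3 = 80
byte 3: 73 XOR ca = b9
byte 4: 77 XOR a7 = d0
byte 5: 64 XOR 7f = 1b
byte 6: 20 XOR c3 = e3
byte 7: 6e XOR 71 = 1f
byte 8: 6f XOR 87 = e8
byte 9: 72 XOR ed = 9f
byte 10: 74 XOR 77 = 03
byte 11: 68 XOR 8e = e6
byte 12: 20 XOR c2 = e2

60 16 80 b9 d0 1b e3 1f e8 9f 03 e6 e2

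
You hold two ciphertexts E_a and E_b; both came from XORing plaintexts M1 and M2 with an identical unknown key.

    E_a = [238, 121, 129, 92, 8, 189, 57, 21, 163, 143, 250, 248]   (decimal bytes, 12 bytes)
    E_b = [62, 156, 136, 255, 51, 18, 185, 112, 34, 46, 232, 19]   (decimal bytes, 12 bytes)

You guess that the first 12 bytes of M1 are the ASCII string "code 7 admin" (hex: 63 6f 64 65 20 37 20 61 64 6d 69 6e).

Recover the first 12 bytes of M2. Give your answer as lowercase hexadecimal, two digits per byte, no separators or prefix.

First, E_a ⊕ E_b = (M1 ⊕ K) ⊕ (M2 ⊕ K) = M1 ⊕ M2, so the key drops out. Then M2 = (M1 ⊕ M2) ⊕ M1 over the first 12 bytes.
byte 0: (ee XOR 3e) XOR 63 = d0 XOR 63 = b3
byte 1: (79 XOR 9c) XOR 6f = e5 XOR 6f = 8a
byte 2: (81 XOR 88) XOR 64 = 09 XOR 64 = 6d
byte 3: (5c XOR ff) XOR 65 = a3 XOR 65 = c6
byte 4: (08 XOR 33) XOR 20 = 3b XOR 20 = 1b
byte 5: (bd XOR 12) XOR 37 = af XOR 37 = 98
byte 6: (39 XOR b9) XOR 20 = 80 XOR 20 = a0
byte 7: (15 XOR 70) XOR 61 = 65 XOR 61 = 04
byte 8: (a3 XOR 22) XOR 64 = 81 XOR 64 = e5
byte 9: (8f XOR 2e) XOR 6d = a1 XOR 6d = cc
byte 10: (fa XOR e8) XOR 69 = 12 XOR 69 = 7b
byte 11: (f8 XOR 13) XOR 6e = eb XOR 6e = 85

b38a6dc61b98a004e5cc7b85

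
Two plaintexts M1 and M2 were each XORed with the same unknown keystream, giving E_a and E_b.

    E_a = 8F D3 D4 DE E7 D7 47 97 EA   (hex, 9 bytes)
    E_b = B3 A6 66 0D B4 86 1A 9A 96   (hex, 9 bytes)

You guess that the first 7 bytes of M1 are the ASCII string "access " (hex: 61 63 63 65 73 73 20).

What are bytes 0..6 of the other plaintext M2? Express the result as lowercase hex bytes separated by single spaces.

5d 16 d1 b6 20 22 7d

First, E_a ⊕ E_b = (M1 ⊕ K) ⊕ (M2 ⊕ K) = M1 ⊕ M2, so the key drops out. Then M2 = (M1 ⊕ M2) ⊕ M1 over the first 7 bytes.
byte 0: (8f ⊕ b3) ⊕ 61 = 3c ⊕ 61 = 5d
byte 1: (d3 ⊕ a6) ⊕ 63 = 75 ⊕ 63 = 16
byte 2: (d4 ⊕ 66) ⊕ 63 = b2 ⊕ 63 = d1
byte 3: (de ⊕ 0d) ⊕ 65 = d3 ⊕ 65 = b6
byte 4: (e7 ⊕ b4) ⊕ 73 = 53 ⊕ 73 = 20
byte 5: (d7 ⊕ 86) ⊕ 73 = 51 ⊕ 73 = 22
byte 6: (47 ⊕ 1a) ⊕ 20 = 5d ⊕ 20 = 7d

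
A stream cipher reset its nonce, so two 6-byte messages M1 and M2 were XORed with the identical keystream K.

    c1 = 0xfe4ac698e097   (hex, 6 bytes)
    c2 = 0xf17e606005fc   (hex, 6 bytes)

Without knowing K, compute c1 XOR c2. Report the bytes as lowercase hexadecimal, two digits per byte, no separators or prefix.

c1 ⊕ c2 = (M1 ⊕ K) ⊕ (M2 ⊕ K) = M1 ⊕ M2 — the shared key cancels under XOR.
byte 0: fe ^ f1 = 0f
byte 1: 4a ^ 7e = 34
byte 2: c6 ^ 60 = a6
byte 3: 98 ^ 60 = f8
byte 4: e0 ^ 05 = e5
byte 5: 97 ^ fc = 6b

0f34a6f8e56b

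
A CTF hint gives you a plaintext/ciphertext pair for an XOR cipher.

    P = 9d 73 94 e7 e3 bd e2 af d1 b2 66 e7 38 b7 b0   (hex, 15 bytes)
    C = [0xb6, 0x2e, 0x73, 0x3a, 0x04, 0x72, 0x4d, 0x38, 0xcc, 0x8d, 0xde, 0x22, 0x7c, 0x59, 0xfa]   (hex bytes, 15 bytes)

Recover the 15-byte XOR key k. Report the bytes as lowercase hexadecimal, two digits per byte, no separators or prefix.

2b5de7dde7cfaf971d3fb8c544ee4a

Since C = P ⊕ k, XORing both sides with P gives k = P ⊕ C.
9d ^ b6 = 2b
73 ^ 2e = 5d
94 ^ 73 = e7
e7 ^ 3a = dd
e3 ^ 04 = e7
bd ^ 72 = cf
e2 ^ 4d = af
af ^ 38 = 97
d1 ^ cc = 1d
b2 ^ 8d = 3f
66 ^ de = b8
e7 ^ 22 = c5
38 ^ 7c = 44
b7 ^ 59 = ee
b0 ^ fa = 4a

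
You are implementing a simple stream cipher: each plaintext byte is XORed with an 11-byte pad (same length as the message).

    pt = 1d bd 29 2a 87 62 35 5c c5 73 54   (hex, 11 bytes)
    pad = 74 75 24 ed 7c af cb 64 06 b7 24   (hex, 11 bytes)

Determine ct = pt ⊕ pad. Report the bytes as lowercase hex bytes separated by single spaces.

1d xor 74 = 69
bd xor 75 = c8
29 xor 24 = 0d
2a xor ed = c7
87 xor 7c = fb
62 xor af = cd
35 xor cb = fe
5c xor 64 = 38
c5 xor 06 = c3
73 xor b7 = c4
54 xor 24 = 70

69 c8 0d c7 fb cd fe 38 c3 c4 70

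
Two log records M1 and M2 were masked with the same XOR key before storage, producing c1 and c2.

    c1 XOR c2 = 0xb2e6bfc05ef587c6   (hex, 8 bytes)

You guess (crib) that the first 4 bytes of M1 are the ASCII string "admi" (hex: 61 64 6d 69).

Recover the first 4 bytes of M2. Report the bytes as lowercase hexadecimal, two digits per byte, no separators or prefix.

d382d2a9

Since c1 ⊕ c2 = M1 ⊕ M2, XORing with the guessed M1 bytes yields the corresponding M2 bytes: M2 = (c1 ⊕ c2) ⊕ M1.
b2 ⊕ 61 = d3
e6 ⊕ 64 = 82
bf ⊕ 6d = d2
c0 ⊕ 69 = a9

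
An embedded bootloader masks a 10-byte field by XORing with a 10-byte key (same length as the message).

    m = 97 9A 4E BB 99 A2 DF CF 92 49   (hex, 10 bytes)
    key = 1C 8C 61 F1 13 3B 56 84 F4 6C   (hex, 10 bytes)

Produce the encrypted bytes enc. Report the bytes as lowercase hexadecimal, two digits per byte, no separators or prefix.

XOR is its own inverse, so applying the key byte-wise gives the result directly.
97 xor 1c = 8b
9a xor 8c = 16
4e xor 61 = 2f
bb xor f1 = 4a
99 xor 13 = 8a
a2 xor 3b = 99
df xor 56 = 89
cf xor 84 = 4b
92 xor f4 = 66
49 xor 6c = 25

8b162f4a8a99894b6625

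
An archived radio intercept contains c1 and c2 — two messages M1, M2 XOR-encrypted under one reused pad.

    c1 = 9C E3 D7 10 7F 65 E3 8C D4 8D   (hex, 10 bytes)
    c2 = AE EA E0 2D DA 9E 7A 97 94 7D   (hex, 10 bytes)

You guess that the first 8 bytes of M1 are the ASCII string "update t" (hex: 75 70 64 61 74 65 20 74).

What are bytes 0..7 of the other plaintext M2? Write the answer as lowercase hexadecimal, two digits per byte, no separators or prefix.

First, c1 ⊕ c2 = (M1 ⊕ K) ⊕ (M2 ⊕ K) = M1 ⊕ M2, so the key drops out. Then M2 = (M1 ⊕ M2) ⊕ M1 over the first 8 bytes.
byte 0: (9c ⊕ ae) ⊕ 75 = 32 ⊕ 75 = 47
byte 1: (e3 ⊕ ea) ⊕ 70 = 09 ⊕ 70 = 79
byte 2: (d7 ⊕ e0) ⊕ 64 = 37 ⊕ 64 = 53
byte 3: (10 ⊕ 2d) ⊕ 61 = 3d ⊕ 61 = 5c
byte 4: (7f ⊕ da) ⊕ 74 = a5 ⊕ 74 = d1
byte 5: (65 ⊕ 9e) ⊕ 65 = fb ⊕ 65 = 9e
byte 6: (e3 ⊕ 7a) ⊕ 20 = 99 ⊕ 20 = b9
byte 7: (8c ⊕ 97) ⊕ 74 = 1b ⊕ 74 = 6f

4779535cd19eb96f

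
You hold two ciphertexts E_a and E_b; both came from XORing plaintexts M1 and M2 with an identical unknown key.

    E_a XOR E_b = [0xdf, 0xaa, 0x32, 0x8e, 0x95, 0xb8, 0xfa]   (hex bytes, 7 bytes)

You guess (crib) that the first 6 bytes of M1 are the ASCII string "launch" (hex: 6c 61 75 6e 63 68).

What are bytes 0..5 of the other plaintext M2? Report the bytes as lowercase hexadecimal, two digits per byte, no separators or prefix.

b3cb47e0f6d0

Since E_a ⊕ E_b = M1 ⊕ M2, XORing with the guessed M1 bytes yields the corresponding M2 bytes: M2 = (E_a ⊕ E_b) ⊕ M1.
byte 0: df XOR 6c = b3
byte 1: aa XOR 61 = cb
byte 2: 32 XOR 75 = 47
byte 3: 8e XOR 6e = e0
byte 4: 95 XOR 63 = f6
byte 5: b8 XOR 68 = d0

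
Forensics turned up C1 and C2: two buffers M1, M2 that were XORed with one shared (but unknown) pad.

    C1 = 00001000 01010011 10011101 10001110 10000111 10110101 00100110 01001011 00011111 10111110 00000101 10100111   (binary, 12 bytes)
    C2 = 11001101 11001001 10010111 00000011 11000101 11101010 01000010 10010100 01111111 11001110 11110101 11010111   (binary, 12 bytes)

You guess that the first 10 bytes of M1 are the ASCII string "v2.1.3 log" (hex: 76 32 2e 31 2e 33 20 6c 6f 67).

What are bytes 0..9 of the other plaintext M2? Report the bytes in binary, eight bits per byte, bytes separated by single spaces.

First, C1 ⊕ C2 = (M1 ⊕ K) ⊕ (M2 ⊕ K) = M1 ⊕ M2, so the key drops out. Then M2 = (M1 ⊕ M2) ⊕ M1 over the first 10 bytes.
byte 0: (08 ^ cd) ^ 76 = c5 ^ 76 = b3
byte 1: (53 ^ c9) ^ 32 = 9a ^ 32 = a8
byte 2: (9d ^ 97) ^ 2e = 0a ^ 2e = 24
byte 3: (8e ^ 03) ^ 31 = 8d ^ 31 = bc
byte 4: (87 ^ c5) ^ 2e = 42 ^ 2e = 6c
byte 5: (b5 ^ ea) ^ 33 = 5f ^ 33 = 6c
byte 6: (26 ^ 42) ^ 20 = 64 ^ 20 = 44
byte 7: (4b ^ 94) ^ 6c = df ^ 6c = b3
byte 8: (1f ^ 7f) ^ 6f = 60 ^ 6f = 0f
byte 9: (be ^ ce) ^ 67 = 70 ^ 67 = 17

10110011 10101000 00100100 10111100 01101100 01101100 01000100 10110011 00001111 00010111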